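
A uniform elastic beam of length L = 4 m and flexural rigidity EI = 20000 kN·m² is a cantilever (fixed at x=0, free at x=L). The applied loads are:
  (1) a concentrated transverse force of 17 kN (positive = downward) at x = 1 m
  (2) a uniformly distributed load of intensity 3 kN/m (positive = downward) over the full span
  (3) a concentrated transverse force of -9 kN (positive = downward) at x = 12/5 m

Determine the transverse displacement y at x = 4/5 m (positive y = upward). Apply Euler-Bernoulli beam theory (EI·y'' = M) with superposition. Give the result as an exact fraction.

Load 1 — point force P=17 kN at a=1 m (b=L-a=3):
  y_1 = -Px²(3a-x)/(6EI)  [x≤a] = -17·(4/5)²·(3·1-(4/5))/(6·20000) = -187/937500 m
Load 2 — uniform load w=3 kN/m over full span:
  y_2 = -wx²(x²-4Lx+6L²)/(24EI) = -3·(4/5)²·((4/5)²-4·4·(4/5)+6·4²)/(24·20000) = -131/390625 m
Load 3 — point force P=-9 kN at a=12/5 m (b=L-a=8/5):
  y_3 = -Px²(3a-x)/(6EI)  [x≤a] = -(-9)·(4/5)²·(3·(12/5)-(4/5))/(6·20000) = 24/78125 m
Superposition: y = Σ y_i = -1067/4687500 m ≈ -0.000228 m

y(4/5) = -1067/4687500 m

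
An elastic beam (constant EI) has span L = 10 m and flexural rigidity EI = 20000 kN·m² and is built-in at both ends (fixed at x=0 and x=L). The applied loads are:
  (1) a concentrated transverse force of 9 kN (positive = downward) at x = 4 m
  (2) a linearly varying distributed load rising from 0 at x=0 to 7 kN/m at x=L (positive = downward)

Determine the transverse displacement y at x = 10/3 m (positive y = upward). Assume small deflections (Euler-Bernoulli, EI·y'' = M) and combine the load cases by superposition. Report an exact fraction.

Load 1 — point force P=9 kN at a=4 m (b=L-a=6):
  y_1 = -Pb²x²(3aL-(3a+b)x)/(6L³EI)  [x≤a] = -9·6²·(10/3)²·(3·4·10-(3·4+6)·(10/3))/(6·10³·20000) = -9/5000 m
Load 2 — triangular load w₀=7 kN/m (0→w₀ over full span):
  y_2 = -w₀x²(L-x)²(x+2L)/(120LEI) = -7·(10/3)²·(10-(10/3))²·((10/3)+2·10)/(120·10·20000) = -49/14580 m
Superposition: y = Σ y_i = -18811/3645000 m ≈ -0.005161 m

y(10/3) = -18811/3645000 m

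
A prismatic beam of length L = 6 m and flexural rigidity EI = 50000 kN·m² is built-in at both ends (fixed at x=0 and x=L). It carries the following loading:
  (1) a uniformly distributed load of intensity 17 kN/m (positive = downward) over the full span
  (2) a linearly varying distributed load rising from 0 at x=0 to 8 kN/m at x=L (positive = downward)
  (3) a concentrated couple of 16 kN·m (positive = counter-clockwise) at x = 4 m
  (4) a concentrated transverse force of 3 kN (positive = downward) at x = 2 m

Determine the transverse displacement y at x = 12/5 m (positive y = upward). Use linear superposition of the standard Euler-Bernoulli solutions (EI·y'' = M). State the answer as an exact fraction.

Load 1 — uniform load w=17 kN/m over full span:
  y_1 = -wx²(L-x)²/(24EI) = -17·(12/5)²·(6-(12/5))²/(24·50000) = -4131/3906250 m
Load 2 — triangular load w₀=8 kN/m (0→w₀ over full span):
  y_2 = -w₀x²(L-x)²(x+2L)/(120LEI) = -8·(12/5)²·(6-(12/5))²·((12/5)+2·6)/(120·6·50000) = -11664/48828125 m
Load 3 — applied couple M₀=16 kN·m at a=4 m (b=L-a=2):
  y_3 = (R_Ax³/6 - M_Ax²/2)/EI  [x≤a] with R_A=32/9, M_A=16/3 = ((32/9)·(12/5)³/6 - (16/3)·(12/5)²/2)/50000 = -56/390625 m
Load 4 — point force P=3 kN at a=2 m (b=L-a=4):
  y_4 = -Pa²(L-x)²(3bL-(3b+a)(L-x))/(6L³EI)  [x>a] = -3·2²·(6-(12/5))²·(3·4·6-(3·4+2)·(6-(12/5)))/(6·6³·50000) = -81/1562500 m
Superposition: y = Σ y_i = -291331/195312500 m ≈ -0.001492 m

y(12/5) = -291331/195312500 m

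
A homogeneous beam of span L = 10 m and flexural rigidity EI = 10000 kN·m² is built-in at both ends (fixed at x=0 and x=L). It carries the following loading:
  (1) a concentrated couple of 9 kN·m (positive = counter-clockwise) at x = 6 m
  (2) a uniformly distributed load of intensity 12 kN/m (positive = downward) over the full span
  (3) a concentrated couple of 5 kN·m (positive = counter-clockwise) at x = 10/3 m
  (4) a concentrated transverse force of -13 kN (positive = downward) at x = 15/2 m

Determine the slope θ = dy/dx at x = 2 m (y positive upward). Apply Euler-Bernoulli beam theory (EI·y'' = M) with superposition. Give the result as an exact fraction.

θ(2) = -269129/30000000 rad

Load 1 — applied couple M₀=9 kN·m at a=6 m (b=L-a=4):
  θ_1 = (R_Ax²/2 - M_Ax)/EI  [x≤a] with R_A=162/125, M_A=72/25 = ((162/125)·2²/2 - (72/25)·2)/10000 = -99/312500 rad
Load 2 — uniform load w=12 kN/m over full span:
  θ_2 = -wx(L-x)(L-2x)/(12EI) = -12·2·(10-2)·(10-2·2)/(12·10000) = -6/625 rad
Load 3 — applied couple M₀=5 kN·m at a=10/3 m (b=L-a=20/3):
  θ_3 = (R_Ax²/2 - M_Ax)/EI  [x≤a] with R_A=2/3, M_A=0 = ((2/3)·2²/2 - 0·2)/10000 = 1/7500 rad
Load 4 — point force P=-13 kN at a=15/2 m (b=L-a=5/2):
  θ_4 = -Pb²x(2aL-(3a+b)x)/(2L³EI)  [x≤a] = -(-13)·(5/2)²·2·(2·(15/2)·10-(3·(15/2)+(5/2))·2)/(2·10³·10000) = 13/16000 rad
Superposition: θ = Σ θ_i = -269129/30000000 rad ≈ -0.008971 rad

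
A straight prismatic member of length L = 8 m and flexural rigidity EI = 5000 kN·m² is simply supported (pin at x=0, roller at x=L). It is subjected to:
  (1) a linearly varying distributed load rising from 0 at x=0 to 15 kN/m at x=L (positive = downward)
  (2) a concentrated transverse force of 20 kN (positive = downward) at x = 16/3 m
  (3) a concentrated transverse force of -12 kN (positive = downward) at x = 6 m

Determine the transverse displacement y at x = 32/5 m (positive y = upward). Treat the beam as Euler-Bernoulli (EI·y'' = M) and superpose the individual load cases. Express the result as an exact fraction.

Load 1 — triangular load w₀=15 kN/m (0→w₀ over full span):
  y_1 = -w₀x(7L⁴-10L²x²+3x⁴)/(360LEI) = -15·(32/5)·(7·8⁴-10·8²·(32/5)²+3·(32/5)⁴)/(360·8·5000) = -97536/1953125 m
Load 2 — point force P=20 kN at a=16/3 m (b=L-a=8/3):
  y_2 = -Pa(L-x)(2Lx-a²-x²)/(6LEI)  [x>a] = -20·(16/3)·(8-(32/5))·(2·8·(32/5)-(16/3)²-(32/5)²)/(6·8·5000) = -29696/1265625 m
Load 3 — point force P=-12 kN at a=6 m (b=L-a=2):
  y_3 = -Pa(L-x)(2Lx-a²-x²)/(6LEI)  [x>a] = -(-12)·6·(8-(32/5))·(2·8·(32/5)-6²-(32/5)²)/(6·8·5000) = 954/78125 m
Superposition: y = Σ y_i = -9680566/158203125 m ≈ -0.061191 m

y(32/5) = -9680566/158203125 m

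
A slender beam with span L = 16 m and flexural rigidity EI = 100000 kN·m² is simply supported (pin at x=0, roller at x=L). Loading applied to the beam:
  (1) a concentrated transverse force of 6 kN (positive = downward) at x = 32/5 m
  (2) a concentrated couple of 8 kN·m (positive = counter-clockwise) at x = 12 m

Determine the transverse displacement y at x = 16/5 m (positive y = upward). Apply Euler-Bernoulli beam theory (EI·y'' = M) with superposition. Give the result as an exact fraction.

Load 1 — point force P=6 kN at a=32/5 m (b=L-a=48/5):
  y_1 = -Pbx(L²-b²-x²)/(6LEI)  [x≤a] = -6·(48/5)·(16/5)·(16²-(48/5)²-(16/5)²)/(6·16·100000) = -1152/390625 m
Load 2 — applied couple M₀=8 kN·m at a=12 m (b=L-a=4):
  y_2 = (M₀x³/(6L)+C₁x)/EI  [x≤a] with C₁=M₀(3b²-L²)/(6L)=-52/3 = (8·(16/5)³/(6·16)+(-52/3)·(16/5))/100000 = -206/390625 m
Superposition: y = Σ y_i = -1358/390625 m ≈ -0.003476 m

y(16/5) = -1358/390625 m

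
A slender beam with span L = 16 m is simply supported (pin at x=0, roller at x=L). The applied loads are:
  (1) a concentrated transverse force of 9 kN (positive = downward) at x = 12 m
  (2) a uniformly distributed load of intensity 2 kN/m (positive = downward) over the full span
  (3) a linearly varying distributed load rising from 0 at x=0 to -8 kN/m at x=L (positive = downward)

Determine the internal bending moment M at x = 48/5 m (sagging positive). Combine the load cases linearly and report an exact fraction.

M(48/5) = -6004/125 kN·m

Load 1 — point force P=9 kN at a=12 m (b=L-a=4):
  M_1 = Pbx/L  [x≤a] = 9·4·(48/5)/16 = 108/5 kN·m
Load 2 — uniform load w=2 kN/m over full span:
  M_2 = wx(L-x)/2 = 2·(48/5)·(16-(48/5))/2 = 1536/25 kN·m
Load 3 — triangular load w₀=-8 kN/m (0→w₀ over full span):
  M_3 = w₀Lx/6 - w₀x³/(6L) = (-8)·16·(48/5)/6 - (-8)·(48/5)³/(6·16) = -16384/125 kN·m
Superposition: M = Σ M_i = -6004/125 kN·m ≈ -48.032000 kN·m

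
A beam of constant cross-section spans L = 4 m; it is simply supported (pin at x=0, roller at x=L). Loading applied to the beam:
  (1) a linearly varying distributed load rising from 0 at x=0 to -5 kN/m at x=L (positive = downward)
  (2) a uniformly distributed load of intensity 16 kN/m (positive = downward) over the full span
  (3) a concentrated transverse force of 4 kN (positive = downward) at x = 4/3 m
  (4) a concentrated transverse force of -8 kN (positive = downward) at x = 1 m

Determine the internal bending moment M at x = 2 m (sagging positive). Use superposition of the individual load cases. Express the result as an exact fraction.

M(2) = 77/3 kN·m

Load 1 — triangular load w₀=-5 kN/m (0→w₀ over full span):
  M_1 = w₀Lx/6 - w₀x³/(6L) = (-5)·4·2/6 - (-5)·2³/(6·4) = -5 kN·m
Load 2 — uniform load w=16 kN/m over full span:
  M_2 = wx(L-x)/2 = 16·2·(4-2)/2 = 32 kN·m
Load 3 — point force P=4 kN at a=4/3 m (b=L-a=8/3):
  M_3 = Pa(L-x)/L  [x>a] = 4·(4/3)·(4-2)/4 = 8/3 kN·m
Load 4 — point force P=-8 kN at a=1 m (b=L-a=3):
  M_4 = Pa(L-x)/L  [x>a] = (-8)·1·(4-2)/4 = -4 kN·m
Superposition: M = Σ M_i = 77/3 kN·m ≈ 25.666667 kN·m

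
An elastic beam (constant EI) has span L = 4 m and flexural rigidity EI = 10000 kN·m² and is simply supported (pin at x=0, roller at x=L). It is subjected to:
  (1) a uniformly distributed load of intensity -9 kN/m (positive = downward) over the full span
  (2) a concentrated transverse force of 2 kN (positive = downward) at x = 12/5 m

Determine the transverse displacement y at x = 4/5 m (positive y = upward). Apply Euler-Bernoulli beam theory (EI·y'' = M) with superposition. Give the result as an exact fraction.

Load 1 — uniform load w=-9 kN/m over full span:
  y_1 = -wx(L³-2Lx²+x³)/(24EI) = -(-9)·(4/5)·(4³-2·4·(4/5)²+(4/5)³)/(24·10000) = 696/390625 m
Load 2 — point force P=2 kN at a=12/5 m (b=L-a=8/5):
  y_2 = -Pbx(L²-b²-x²)/(6LEI)  [x≤a] = -2·(8/5)·(4/5)·(4²-(8/5)²-(4/5)²)/(6·4·10000) = -32/234375 m
Superposition: y = Σ y_i = 1928/1171875 m ≈ 0.001645 m

y(4/5) = 1928/1171875 m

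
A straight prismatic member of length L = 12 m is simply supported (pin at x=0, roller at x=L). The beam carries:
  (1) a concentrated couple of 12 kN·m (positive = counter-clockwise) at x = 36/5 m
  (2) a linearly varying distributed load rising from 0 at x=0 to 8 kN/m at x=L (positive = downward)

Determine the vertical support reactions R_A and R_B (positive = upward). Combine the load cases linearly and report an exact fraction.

R_A = 17 kN, R_B = 31 kN

Load 1 — applied couple M₀=12 kN·m at a=36/5 m (b=L-a=24/5):
  R_A = M₀/L = 12/12 = 1 kN
  R_B = -M₀/L = -12/12 = -1 kN
Load 2 — triangular load w₀=8 kN/m (0→w₀ over full span):
  R_A = w₀L/6 = 8·12/6 = 16 kN
  R_B = w₀L/3 = 8·12/3 = 32 kN
Superposition: R_A = 17 kN, R_B = 31 kN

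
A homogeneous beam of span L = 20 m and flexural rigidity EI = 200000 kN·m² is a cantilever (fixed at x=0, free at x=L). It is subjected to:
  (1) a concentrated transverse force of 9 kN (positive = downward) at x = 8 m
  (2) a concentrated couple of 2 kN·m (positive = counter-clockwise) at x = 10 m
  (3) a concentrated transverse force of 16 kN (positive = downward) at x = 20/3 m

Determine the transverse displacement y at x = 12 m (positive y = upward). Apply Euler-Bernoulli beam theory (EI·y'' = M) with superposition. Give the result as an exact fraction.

y(12) = -121997/4050000 m

Load 1 — point force P=9 kN at a=8 m (b=L-a=12):
  y_1 = -Pa²(3x-a)/(6EI)  [x>a] = -9·8²·(3·12-8)/(6·200000) = -42/3125 m
Load 2 — applied couple M₀=2 kN·m at a=10 m (b=L-a=10):
  y_2 = M₀a(2x-a)/(2EI)  [x>a] = 2·10·(2·12-10)/(2·200000) = 7/10000 m
Load 3 — point force P=16 kN at a=20/3 m (b=L-a=40/3):
  y_3 = -Pa²(3x-a)/(6EI)  [x>a] = -16·(20/3)²·(3·12-(20/3))/(6·200000) = -176/10125 m
Superposition: y = Σ y_i = -121997/4050000 m ≈ -0.030123 m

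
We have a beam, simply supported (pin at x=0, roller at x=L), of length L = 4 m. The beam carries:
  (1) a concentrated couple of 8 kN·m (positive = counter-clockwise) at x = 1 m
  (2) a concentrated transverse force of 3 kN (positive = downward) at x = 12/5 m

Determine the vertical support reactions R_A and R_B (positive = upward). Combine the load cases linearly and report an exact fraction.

Load 1 — applied couple M₀=8 kN·m at a=1 m (b=L-a=3):
  R_A = M₀/L = 8/4 = 2 kN
  R_B = -M₀/L = -8/4 = -2 kN
Load 2 — point force P=3 kN at a=12/5 m (b=L-a=8/5):
  R_A = Pb/L = 3·(8/5)/4 = 6/5 kN
  R_B = Pa/L = 3·(12/5)/4 = 9/5 kN
Superposition: R_A = 16/5 kN, R_B = -1/5 kN

R_A = 16/5 kN, R_B = -1/5 kN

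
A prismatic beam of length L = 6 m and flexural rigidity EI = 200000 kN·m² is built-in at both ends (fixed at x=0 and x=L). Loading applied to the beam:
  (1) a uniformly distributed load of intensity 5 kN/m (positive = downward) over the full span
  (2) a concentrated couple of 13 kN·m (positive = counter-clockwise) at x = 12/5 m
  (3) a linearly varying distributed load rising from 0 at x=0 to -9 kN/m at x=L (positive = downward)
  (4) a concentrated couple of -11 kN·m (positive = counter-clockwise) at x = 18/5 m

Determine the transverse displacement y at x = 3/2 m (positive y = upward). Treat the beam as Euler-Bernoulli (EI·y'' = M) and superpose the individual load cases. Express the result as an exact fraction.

y(3/2) = 1719/512000000 m

Load 1 — uniform load w=5 kN/m over full span:
  y_1 = -wx²(L-x)²/(24EI) = -5·(3/2)²·(6-(3/2))²/(24·200000) = -243/5120000 m
Load 2 — applied couple M₀=13 kN·m at a=12/5 m (b=L-a=18/5):
  y_2 = (R_Ax³/6 - M_Ax²/2)/EI  [x≤a] with R_A=78/25, M_A=39/25 = ((78/25)·(3/2)³/6 - (39/25)·(3/2)²/2)/200000 = 0 m
Load 3 — triangular load w₀=-9 kN/m (0→w₀ over full span):
  y_3 = -w₀x²(L-x)²(x+2L)/(120LEI) = -(-9)·(3/2)²·(6-(3/2))²·((3/2)+2·6)/(120·6·200000) = 19683/512000000 m
Load 4 — applied couple M₀=-11 kN·m at a=18/5 m (b=L-a=12/5):
  y_4 = (R_Ax³/6 - M_Ax²/2)/EI  [x≤a] with R_A=-66/25, M_A=-88/25 = ((-66/25)·(3/2)³/6 - (-88/25)·(3/2)²/2)/200000 = 99/8000000 m
Superposition: y = Σ y_i = 1719/512000000 m ≈ 0.000003 m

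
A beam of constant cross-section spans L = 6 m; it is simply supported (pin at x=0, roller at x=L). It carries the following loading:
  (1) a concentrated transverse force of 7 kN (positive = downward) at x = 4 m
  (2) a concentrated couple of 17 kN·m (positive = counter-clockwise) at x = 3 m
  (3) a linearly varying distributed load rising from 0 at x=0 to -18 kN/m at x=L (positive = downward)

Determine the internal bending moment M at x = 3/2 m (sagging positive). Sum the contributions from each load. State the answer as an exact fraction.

M(3/2) = -281/16 kN·m

Load 1 — point force P=7 kN at a=4 m (b=L-a=2):
  M_1 = Pbx/L  [x≤a] = 7·2·(3/2)/6 = 7/2 kN·m
Load 2 — applied couple M₀=17 kN·m at a=3 m (b=L-a=3):
  M_2 = M₀x/L  [x≤a] = 17·(3/2)/6 = 17/4 kN·m
Load 3 — triangular load w₀=-18 kN/m (0→w₀ over full span):
  M_3 = w₀Lx/6 - w₀x³/(6L) = (-18)·6·(3/2)/6 - (-18)·(3/2)³/(6·6) = -405/16 kN·m
Superposition: M = Σ M_i = -281/16 kN·m ≈ -17.562500 kN·m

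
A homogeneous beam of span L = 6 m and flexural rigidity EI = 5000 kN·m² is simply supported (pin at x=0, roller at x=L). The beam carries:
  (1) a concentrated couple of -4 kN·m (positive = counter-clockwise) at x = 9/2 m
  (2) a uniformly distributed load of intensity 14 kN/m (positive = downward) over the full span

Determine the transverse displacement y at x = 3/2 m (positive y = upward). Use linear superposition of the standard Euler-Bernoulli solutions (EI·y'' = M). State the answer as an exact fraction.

y(3/2) = -2097/64000 m

Load 1 — applied couple M₀=-4 kN·m at a=9/2 m (b=L-a=3/2):
  y_1 = (M₀x³/(6L)+C₁x)/EI  [x≤a] with C₁=M₀(3b²-L²)/(6L)=13/4 = ((-4)·(3/2)³/(6·6)+(13/4)·(3/2))/5000 = 9/10000 m
Load 2 — uniform load w=14 kN/m over full span:
  y_2 = -wx(L³-2Lx²+x³)/(24EI) = -14·(3/2)·(6³-2·6·(3/2)²+(3/2)³)/(24·5000) = -10773/320000 m
Superposition: y = Σ y_i = -2097/64000 m ≈ -0.032766 m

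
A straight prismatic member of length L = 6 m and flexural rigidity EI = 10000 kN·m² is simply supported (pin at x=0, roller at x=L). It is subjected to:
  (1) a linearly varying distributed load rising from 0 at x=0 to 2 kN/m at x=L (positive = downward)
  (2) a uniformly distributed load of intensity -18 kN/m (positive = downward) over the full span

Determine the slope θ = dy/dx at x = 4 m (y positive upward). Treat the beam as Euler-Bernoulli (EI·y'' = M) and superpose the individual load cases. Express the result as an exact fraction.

Load 1 — triangular load w₀=2 kN/m (0→w₀ over full span):
  θ_1 = -w₀(7L⁴-30L²x²+15x⁴)/(360LEI) = -2·(7·6⁴-30·6²·4²+15·4⁴)/(360·6·10000) = 91/225000 rad
Load 2 — uniform load w=-18 kN/m over full span:
  θ_2 = -w(L³-6Lx²+4x³)/(24EI) = -(-18)·(6³-6·6·4²+4·4³)/(24·10000) = -39/5000 rad
Superposition: θ = Σ θ_i = -208/28125 rad ≈ -0.007396 rad

θ(4) = -208/28125 rad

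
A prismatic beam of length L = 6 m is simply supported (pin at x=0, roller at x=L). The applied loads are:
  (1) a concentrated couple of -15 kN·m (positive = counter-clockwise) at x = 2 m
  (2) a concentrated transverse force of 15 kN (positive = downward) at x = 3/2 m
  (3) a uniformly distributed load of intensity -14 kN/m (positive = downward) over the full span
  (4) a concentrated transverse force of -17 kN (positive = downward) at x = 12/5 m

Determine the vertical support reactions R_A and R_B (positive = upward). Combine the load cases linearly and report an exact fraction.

Load 1 — applied couple M₀=-15 kN·m at a=2 m (b=L-a=4):
  R_A = M₀/L = (-15)/6 = -5/2 kN
  R_B = -M₀/L = -(-15)/6 = 5/2 kN
Load 2 — point force P=15 kN at a=3/2 m (b=L-a=9/2):
  R_A = Pb/L = 15·(9/2)/6 = 45/4 kN
  R_B = Pa/L = 15·(3/2)/6 = 15/4 kN
Load 3 — uniform load w=-14 kN/m over full span:
  R_A = wL/2 = (-14)·6/2 = -42 kN
  R_B = wL/2 = (-14)·6/2 = -42 kN
Load 4 — point force P=-17 kN at a=12/5 m (b=L-a=18/5):
  R_A = Pb/L = (-17)·(18/5)/6 = -51/5 kN
  R_B = Pa/L = (-17)·(12/5)/6 = -34/5 kN
Superposition: R_A = -869/20 kN, R_B = -851/20 kN

R_A = -869/20 kN, R_B = -851/20 kN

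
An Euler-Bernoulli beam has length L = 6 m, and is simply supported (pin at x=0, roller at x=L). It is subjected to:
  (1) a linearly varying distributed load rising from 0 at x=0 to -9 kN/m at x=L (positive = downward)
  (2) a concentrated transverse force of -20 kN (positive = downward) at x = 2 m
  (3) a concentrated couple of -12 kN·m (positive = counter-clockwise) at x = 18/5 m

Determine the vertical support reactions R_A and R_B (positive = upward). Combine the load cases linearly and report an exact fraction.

Load 1 — triangular load w₀=-9 kN/m (0→w₀ over full span):
  R_A = w₀L/6 = (-9)·6/6 = -9 kN
  R_B = w₀L/3 = (-9)·6/3 = -18 kN
Load 2 — point force P=-20 kN at a=2 m (b=L-a=4):
  R_A = Pb/L = (-20)·4/6 = -40/3 kN
  R_B = Pa/L = (-20)·2/6 = -20/3 kN
Load 3 — applied couple M₀=-12 kN·m at a=18/5 m (b=L-a=12/5):
  R_A = M₀/L = (-12)/6 = -2 kN
  R_B = -M₀/L = -(-12)/6 = 2 kN
Superposition: R_A = -73/3 kN, R_B = -68/3 kN

R_A = -73/3 kN, R_B = -68/3 kN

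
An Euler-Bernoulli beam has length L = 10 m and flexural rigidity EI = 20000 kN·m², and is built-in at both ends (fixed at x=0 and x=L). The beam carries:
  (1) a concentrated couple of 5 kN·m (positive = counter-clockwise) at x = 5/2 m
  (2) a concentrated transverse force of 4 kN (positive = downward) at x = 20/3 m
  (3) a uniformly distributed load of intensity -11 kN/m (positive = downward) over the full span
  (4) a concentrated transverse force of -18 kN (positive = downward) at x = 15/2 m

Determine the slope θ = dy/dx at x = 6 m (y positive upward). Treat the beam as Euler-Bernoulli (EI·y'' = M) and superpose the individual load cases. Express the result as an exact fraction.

θ(6) = -323/144000 rad

Load 1 — applied couple M₀=5 kN·m at a=5/2 m (b=L-a=15/2):
  θ_1 = (R_Ax²/2 - M_Ax - M₀(x-a))/EI  [x>a] with R_A=9/16, M_A=-15/16 = ((9/16)·6²/2 - (-15/16)·6 - 5·(6-(5/2)))/20000 = -7/80000 rad
Load 2 — point force P=4 kN at a=20/3 m (b=L-a=10/3):
  θ_2 = -Pb²x(2aL-(3a+b)x)/(2L³EI)  [x≤a] = -4·(10/3)²·6·(2·(20/3)·10-(3·(20/3)+(10/3))·6)/(2·10³·20000) = 1/22500 rad
Load 3 — uniform load w=-11 kN/m over full span:
  θ_3 = -wx(L-x)(L-2x)/(12EI) = -(-11)·6·(10-6)·(10-2·6)/(12·20000) = -11/5000 rad
Load 4 — point force P=-18 kN at a=15/2 m (b=L-a=5/2):
  θ_4 = -Pb²x(2aL-(3a+b)x)/(2L³EI)  [x≤a] = -(-18)·(5/2)²·6·(2·(15/2)·10-(3·(15/2)+(5/2))·6)/(2·10³·20000) = 0 rad
Superposition: θ = Σ θ_i = -323/144000 rad ≈ -0.002243 rad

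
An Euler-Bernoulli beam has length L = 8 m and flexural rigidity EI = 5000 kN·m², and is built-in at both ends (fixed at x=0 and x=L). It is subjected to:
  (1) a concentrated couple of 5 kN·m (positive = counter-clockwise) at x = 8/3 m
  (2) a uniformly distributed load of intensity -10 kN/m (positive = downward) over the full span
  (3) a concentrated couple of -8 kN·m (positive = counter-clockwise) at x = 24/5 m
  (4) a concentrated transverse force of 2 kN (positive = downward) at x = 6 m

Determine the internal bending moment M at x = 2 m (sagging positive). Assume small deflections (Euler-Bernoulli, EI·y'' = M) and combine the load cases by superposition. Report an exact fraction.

Load 1 — applied couple M₀=5 kN·m at a=8/3 m (b=L-a=16/3):
  M_1 = R_Ax - M_A  [x≤a] with R_A=5/6, M_A=0 = (5/6)·2 - 0 = 5/3 kN·m
Load 2 — uniform load w=-10 kN/m over full span:
  M_2 = wLx/2 - wL²/12 - wx²/2 = (-10)·8·2/2 - (-10)·8²/12 - (-10)·2²/2 = -20/3 kN·m
Load 3 — applied couple M₀=-8 kN·m at a=24/5 m (b=L-a=16/5):
  M_3 = R_Ax - M_A  [x≤a] with R_A=-36/25, M_A=-64/25 = (-36/25)·2 - (-64/25) = -8/25 kN·m
Load 4 — point force P=2 kN at a=6 m (b=L-a=2):
  M_4 = Pb²(3a+b)x/L³ - Pab²/L²  [x≤a] = 2·2²·(3·6+2)·2/8³ - 2·6·2²/8² = -1/8 kN·m
Superposition: M = Σ M_i = -1089/200 kN·m ≈ -5.445000 kN·m

M(2) = -1089/200 kN·m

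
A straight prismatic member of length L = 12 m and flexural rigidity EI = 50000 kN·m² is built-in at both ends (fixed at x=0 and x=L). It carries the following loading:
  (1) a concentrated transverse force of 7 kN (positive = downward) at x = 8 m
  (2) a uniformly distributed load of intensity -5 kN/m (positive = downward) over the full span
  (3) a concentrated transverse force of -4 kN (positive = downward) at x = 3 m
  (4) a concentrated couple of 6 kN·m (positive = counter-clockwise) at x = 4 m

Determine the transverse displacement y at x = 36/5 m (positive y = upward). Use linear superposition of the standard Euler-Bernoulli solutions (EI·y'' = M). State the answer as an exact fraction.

Load 1 — point force P=7 kN at a=8 m (b=L-a=4):
  y_1 = -Pb²x²(3aL-(3a+b)x)/(6L³EI)  [x≤a] = -7·4²·(36/5)²·(3·8·12-(3·8+4)·(36/5))/(6·12³·50000) = -378/390625 m
Load 2 — uniform load w=-5 kN/m over full span:
  y_2 = -wx²(L-x)²/(24EI) = -(-5)·(36/5)²·(12-(36/5))²/(24·50000) = 1944/390625 m
Load 3 — point force P=-4 kN at a=3 m (b=L-a=9):
  y_3 = -Pa²(L-x)²(3bL-(3b+a)(L-x))/(6L³EI)  [x>a] = -(-4)·3²·(12-(36/5))²·(3·9·12-(3·9+3)·(12-(36/5)))/(6·12³·50000) = 9/31250 m
Load 4 — applied couple M₀=6 kN·m at a=4 m (b=L-a=8):
  y_4 = (R_Ax³/6 - M_Ax²/2 - M₀(x-a)²/2)/EI  [x>a] with R_A=2/3, M_A=0 = ((2/3)·(36/5)³/6 - 0·(36/5)²/2 - 6·((36/5)-4)²/2)/50000 = 84/390625 m
Superposition: y = Σ y_i = 141/31250 m ≈ 0.004512 m

y(36/5) = 141/31250 m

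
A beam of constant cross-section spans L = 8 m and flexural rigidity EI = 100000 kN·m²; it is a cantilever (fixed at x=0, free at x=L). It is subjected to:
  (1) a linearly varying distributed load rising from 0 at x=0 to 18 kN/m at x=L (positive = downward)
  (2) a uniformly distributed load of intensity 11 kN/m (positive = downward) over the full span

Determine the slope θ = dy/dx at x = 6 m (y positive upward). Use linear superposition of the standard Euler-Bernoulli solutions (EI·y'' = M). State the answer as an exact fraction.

Load 1 — triangular load w₀=18 kN/m (0→w₀ over full span):
  θ_1 = (w₀Lx²/4-w₀L²x/3-w₀x⁴/(24L))/EI = (18·8·6²/4-18·8²·6/3-18·6⁴/(24·8))/100000 = -2259/200000 rad
Load 2 — uniform load w=11 kN/m over full span:
  θ_2 = -wx(x²-3Lx+3L²)/(6EI) = -11·6·(6²-3·8·6+3·8²)/(6·100000) = -231/25000 rad
Superposition: θ = Σ θ_i = -4107/200000 rad ≈ -0.020535 rad

θ(6) = -4107/200000 rad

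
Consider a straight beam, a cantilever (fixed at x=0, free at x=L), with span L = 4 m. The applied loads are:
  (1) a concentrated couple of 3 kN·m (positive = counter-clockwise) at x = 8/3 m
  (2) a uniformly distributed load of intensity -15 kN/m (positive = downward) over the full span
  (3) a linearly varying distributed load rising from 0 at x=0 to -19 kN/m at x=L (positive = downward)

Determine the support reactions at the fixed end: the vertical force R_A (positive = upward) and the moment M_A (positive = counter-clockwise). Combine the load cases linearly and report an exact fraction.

Load 1 — applied couple M₀=3 kN·m at a=8/3 m (b=L-a=4/3):
  R_A = 0 kN
  M_A = -M₀ = -3 kN·m
Load 2 — uniform load w=-15 kN/m over full span:
  R_A = wL = (-15)·4 = -60 kN
  M_A = wL²/2 = (-15)·4²/2 = -120 kN·m
Load 3 — triangular load w₀=-19 kN/m (0→w₀ over full span):
  R_A = w₀L/2 = (-19)·4/2 = -38 kN
  M_A = w₀L²/3 = (-19)·4²/3 = -304/3 kN·m
Superposition: R_A = -98 kN, M_A = -673/3 kN·m

R_A = -98 kN, M_A = -673/3 kN·m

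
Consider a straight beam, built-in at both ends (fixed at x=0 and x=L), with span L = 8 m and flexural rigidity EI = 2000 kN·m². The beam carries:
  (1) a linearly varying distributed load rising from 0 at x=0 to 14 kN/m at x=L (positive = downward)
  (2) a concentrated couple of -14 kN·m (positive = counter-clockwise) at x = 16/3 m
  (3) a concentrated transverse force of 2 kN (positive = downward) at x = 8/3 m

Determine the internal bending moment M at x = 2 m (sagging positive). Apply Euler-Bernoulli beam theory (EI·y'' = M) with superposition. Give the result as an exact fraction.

Load 1 — triangular load w₀=14 kN/m (0→w₀ over full span):
  M_1 = 3w₀Lx/20 - w₀L²/30 - w₀x³/(6L) = 3·14·8·2/20 - 14·8²/30 - 14·2³/(6·8) = 7/5 kN·m
Load 2 — applied couple M₀=-14 kN·m at a=16/3 m (b=L-a=8/3):
  M_2 = R_Ax - M_A  [x≤a] with R_A=-7/3, M_A=-14/3 = (-7/3)·2 - (-14/3) = 0 kN·m
Load 3 — point force P=2 kN at a=8/3 m (b=L-a=16/3):
  M_3 = Pb²(3a+b)x/L³ - Pab²/L²  [x≤a] = 2·(16/3)²·(3·(8/3)+(16/3))·2/8³ - 2·(8/3)·(16/3)²/8² = 16/27 kN·m
Superposition: M = Σ M_i = 269/135 kN·m ≈ 1.992593 kN·m

M(2) = 269/135 kN·m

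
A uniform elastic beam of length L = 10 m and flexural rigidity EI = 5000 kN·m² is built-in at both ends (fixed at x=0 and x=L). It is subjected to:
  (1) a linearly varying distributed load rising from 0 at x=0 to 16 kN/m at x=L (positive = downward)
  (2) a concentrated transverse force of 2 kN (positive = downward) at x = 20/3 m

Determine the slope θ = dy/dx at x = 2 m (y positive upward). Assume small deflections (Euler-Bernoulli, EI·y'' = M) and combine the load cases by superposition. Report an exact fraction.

Load 1 — triangular load w₀=16 kN/m (0→w₀ over full span):
  θ_1 = -w₀(2x(L-x)(L-2x)(x+2L)+x²(L-x)²)/(120LEI) = -16·(2·2·(10-2)·(10-2·2)·(2+2·10)+2²·(10-2)²)/(120·10·5000) = -112/9375 rad
Load 2 — point force P=2 kN at a=20/3 m (b=L-a=10/3):
  θ_2 = -Pb²x(2aL-(3a+b)x)/(2L³EI)  [x≤a] = -2·(10/3)²·2·(2·(20/3)·10-(3·(20/3)+(10/3))·2)/(2·10³·5000) = -13/33750 rad
Superposition: θ = Σ θ_i = -2081/168750 rad ≈ -0.012332 rad

θ(2) = -2081/168750 rad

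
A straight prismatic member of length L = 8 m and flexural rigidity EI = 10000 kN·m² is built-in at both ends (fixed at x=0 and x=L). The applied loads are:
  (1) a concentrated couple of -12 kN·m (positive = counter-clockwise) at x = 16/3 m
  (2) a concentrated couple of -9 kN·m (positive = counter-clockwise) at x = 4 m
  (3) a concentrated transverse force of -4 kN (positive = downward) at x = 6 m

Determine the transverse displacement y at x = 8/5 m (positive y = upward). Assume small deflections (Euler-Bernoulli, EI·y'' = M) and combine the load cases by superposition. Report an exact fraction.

y(8/5) = 109/156250 m

Load 1 — applied couple M₀=-12 kN·m at a=16/3 m (b=L-a=8/3):
  y_1 = (R_Ax³/6 - M_Ax²/2)/EI  [x≤a] with R_A=-2, M_A=-4 = ((-2)·(8/5)³/6 - (-4)·(8/5)²/2)/10000 = 88/234375 m
Load 2 — applied couple M₀=-9 kN·m at a=4 m (b=L-a=4):
  y_2 = (R_Ax³/6 - M_Ax²/2)/EI  [x≤a] with R_A=-27/16, M_A=-9/4 = ((-27/16)·(8/5)³/6 - (-9/4)·(8/5)²/2)/10000 = 27/156250 m
Load 3 — point force P=-4 kN at a=6 m (b=L-a=2):
  y_3 = -Pb²x²(3aL-(3a+b)x)/(6L³EI)  [x≤a] = -(-4)·2²·(8/5)²·(3·6·8-(3·6+2)·(8/5))/(6·8³·10000) = 7/46875 m
Superposition: y = Σ y_i = 109/156250 m ≈ 0.000698 m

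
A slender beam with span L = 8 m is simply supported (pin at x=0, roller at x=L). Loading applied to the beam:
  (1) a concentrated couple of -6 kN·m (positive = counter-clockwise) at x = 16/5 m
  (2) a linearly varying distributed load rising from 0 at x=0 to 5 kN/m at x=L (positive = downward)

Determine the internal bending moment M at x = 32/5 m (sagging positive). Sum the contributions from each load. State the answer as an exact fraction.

M(32/5) = 414/25 kN·m

Load 1 — applied couple M₀=-6 kN·m at a=16/5 m (b=L-a=24/5):
  M_1 = M₀x/L - M₀  [x>a] = (-6)·(32/5)/8 - (-6) = 6/5 kN·m
Load 2 — triangular load w₀=5 kN/m (0→w₀ over full span):
  M_2 = w₀Lx/6 - w₀x³/(6L) = 5·8·(32/5)/6 - 5·(32/5)³/(6·8) = 384/25 kN·m
Superposition: M = Σ M_i = 414/25 kN·m ≈ 16.560000 kN·m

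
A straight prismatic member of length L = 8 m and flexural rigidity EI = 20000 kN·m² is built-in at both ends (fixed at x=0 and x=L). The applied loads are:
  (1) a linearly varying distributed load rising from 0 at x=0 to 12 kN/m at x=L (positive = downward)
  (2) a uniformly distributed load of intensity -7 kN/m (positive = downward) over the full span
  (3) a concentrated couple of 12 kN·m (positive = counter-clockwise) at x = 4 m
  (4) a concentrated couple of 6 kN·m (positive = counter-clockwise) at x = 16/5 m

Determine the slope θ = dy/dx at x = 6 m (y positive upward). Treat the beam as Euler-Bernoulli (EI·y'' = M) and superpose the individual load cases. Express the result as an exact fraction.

θ(6) = -329/1000000 rad

Load 1 — triangular load w₀=12 kN/m (0→w₀ over full span):
  θ_1 = -w₀(2x(L-x)(L-2x)(x+2L)+x²(L-x)²)/(120LEI) = -12·(2·6·(8-6)·(8-2·6)·(6+2·8)+6²·(8-6)²)/(120·8·20000) = 123/100000 rad
Load 2 — uniform load w=-7 kN/m over full span:
  θ_2 = -wx(L-x)(L-2x)/(12EI) = -(-7)·6·(8-6)·(8-2·6)/(12·20000) = -7/5000 rad
Load 3 — applied couple M₀=12 kN·m at a=4 m (b=L-a=4):
  θ_3 = (R_Ax²/2 - M_Ax - M₀(x-a))/EI  [x>a] with R_A=9/4, M_A=3 = ((9/4)·6²/2 - 3·6 - 12·(6-4))/20000 = -3/40000 rad
Load 4 — applied couple M₀=6 kN·m at a=16/5 m (b=L-a=24/5):
  θ_4 = (R_Ax²/2 - M_Ax - M₀(x-a))/EI  [x>a] with R_A=27/25, M_A=18/25 = ((27/25)·6²/2 - (18/25)·6 - 6·(6-(16/5)))/20000 = -21/250000 rad
Superposition: θ = Σ θ_i = -329/1000000 rad ≈ -0.000329 rad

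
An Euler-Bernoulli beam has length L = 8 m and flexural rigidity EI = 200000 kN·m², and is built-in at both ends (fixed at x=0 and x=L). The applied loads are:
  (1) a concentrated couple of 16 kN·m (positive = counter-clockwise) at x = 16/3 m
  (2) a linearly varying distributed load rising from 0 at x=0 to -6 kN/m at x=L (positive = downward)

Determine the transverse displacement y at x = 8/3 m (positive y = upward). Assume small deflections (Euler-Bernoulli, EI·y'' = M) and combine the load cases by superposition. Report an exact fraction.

Load 1 — applied couple M₀=16 kN·m at a=16/3 m (b=L-a=8/3):
  y_1 = (R_Ax³/6 - M_Ax²/2)/EI  [x≤a] with R_A=8/3, M_A=16/3 = ((8/3)·(8/3)³/6 - (16/3)·(8/3)²/2)/200000 = -8/151875 m
Load 2 — triangular load w₀=-6 kN/m (0→w₀ over full span):
  y_2 = -w₀x²(L-x)²(x+2L)/(120LEI) = -(-6)·(8/3)²·(8-(8/3))²·((8/3)+2·8)/(120·8·200000) = 448/3796875 m
Superposition: y = Σ y_i = 248/3796875 m ≈ 0.000065 m

y(8/3) = 248/3796875 m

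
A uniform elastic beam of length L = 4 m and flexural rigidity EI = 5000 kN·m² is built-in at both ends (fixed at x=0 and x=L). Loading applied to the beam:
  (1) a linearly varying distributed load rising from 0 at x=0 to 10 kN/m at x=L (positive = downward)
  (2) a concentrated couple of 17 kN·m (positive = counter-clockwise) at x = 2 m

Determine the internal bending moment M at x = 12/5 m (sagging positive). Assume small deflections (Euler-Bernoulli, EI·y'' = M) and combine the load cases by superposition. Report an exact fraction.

M(12/5) = -793/300 kN·m

Load 1 — triangular load w₀=10 kN/m (0→w₀ over full span):
  M_1 = 3w₀Lx/20 - w₀L²/30 - w₀x³/(6L) = 3·10·4·(12/5)/20 - 10·4²/30 - 10·(12/5)³/(6·4) = 248/75 kN·m
Load 2 — applied couple M₀=17 kN·m at a=2 m (b=L-a=2):
  M_2 = R_Ax - M_A - M₀  [x>a] with R_A=51/8, M_A=17/4 = (51/8)·(12/5) - (17/4) - 17 = -119/20 kN·m
Superposition: M = Σ M_i = -793/300 kN·m ≈ -2.643333 kN·m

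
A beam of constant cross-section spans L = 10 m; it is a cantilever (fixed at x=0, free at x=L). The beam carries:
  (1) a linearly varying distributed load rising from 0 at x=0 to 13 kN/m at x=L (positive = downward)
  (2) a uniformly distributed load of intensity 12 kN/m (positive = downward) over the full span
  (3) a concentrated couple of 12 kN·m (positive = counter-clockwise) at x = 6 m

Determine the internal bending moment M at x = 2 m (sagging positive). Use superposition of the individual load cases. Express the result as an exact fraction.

M(2) = -10156/15 kN·m

Load 1 — triangular load w₀=13 kN/m (0→w₀ over full span):
  M_1 = w₀Lx/2 - w₀L²/3 - w₀x³/(6L) = 13·10·2/2 - 13·10²/3 - 13·2³/(6·10) = -4576/15 kN·m
Load 2 — uniform load w=12 kN/m over full span:
  M_2 = -w(L-x)²/2 = -12·(10-2)²/2 = -384 kN·m
Load 3 — applied couple M₀=12 kN·m at a=6 m (b=L-a=4):
  M_3 = M₀  [x≤a] = 12 = 12 kN·m
Superposition: M = Σ M_i = -10156/15 kN·m ≈ -677.066667 kN·m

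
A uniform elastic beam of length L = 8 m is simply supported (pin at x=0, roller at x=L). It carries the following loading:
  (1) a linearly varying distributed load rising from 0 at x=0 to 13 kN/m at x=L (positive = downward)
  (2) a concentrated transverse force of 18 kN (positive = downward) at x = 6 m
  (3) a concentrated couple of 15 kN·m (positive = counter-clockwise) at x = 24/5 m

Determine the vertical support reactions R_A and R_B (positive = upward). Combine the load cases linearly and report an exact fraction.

R_A = 569/24 kN, R_B = 1111/24 kN

Load 1 — triangular load w₀=13 kN/m (0→w₀ over full span):
  R_A = w₀L/6 = 13·8/6 = 52/3 kN
  R_B = w₀L/3 = 13·8/3 = 104/3 kN
Load 2 — point force P=18 kN at a=6 m (b=L-a=2):
  R_A = Pb/L = 18·2/8 = 9/2 kN
  R_B = Pa/L = 18·6/8 = 27/2 kN
Load 3 — applied couple M₀=15 kN·m at a=24/5 m (b=L-a=16/5):
  R_A = M₀/L = 15/8 kN
  R_B = -M₀/L = -15/8 kN
Superposition: R_A = 569/24 kN, R_B = 1111/24 kN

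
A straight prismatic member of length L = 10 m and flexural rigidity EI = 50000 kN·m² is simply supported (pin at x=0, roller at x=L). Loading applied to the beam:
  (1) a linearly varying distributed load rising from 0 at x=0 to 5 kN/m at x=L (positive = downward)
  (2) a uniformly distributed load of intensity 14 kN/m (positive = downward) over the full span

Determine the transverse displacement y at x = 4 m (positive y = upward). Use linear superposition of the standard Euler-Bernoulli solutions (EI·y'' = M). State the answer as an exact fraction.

Load 1 — triangular load w₀=5 kN/m (0→w₀ over full span):
  y_1 = -w₀x(7L⁴-10L²x²+3x⁴)/(360LEI) = -5·4·(7·10⁴-10·10²·4²+3·4⁴)/(360·10·50000) = -1141/187500 m
Load 2 — uniform load w=14 kN/m over full span:
  y_2 = -wx(L³-2Lx²+x³)/(24EI) = -14·4·(10³-2·10·4²+4³)/(24·50000) = -217/6250 m
Superposition: y = Σ y_i = -7651/187500 m ≈ -0.040805 m

y(4) = -7651/187500 m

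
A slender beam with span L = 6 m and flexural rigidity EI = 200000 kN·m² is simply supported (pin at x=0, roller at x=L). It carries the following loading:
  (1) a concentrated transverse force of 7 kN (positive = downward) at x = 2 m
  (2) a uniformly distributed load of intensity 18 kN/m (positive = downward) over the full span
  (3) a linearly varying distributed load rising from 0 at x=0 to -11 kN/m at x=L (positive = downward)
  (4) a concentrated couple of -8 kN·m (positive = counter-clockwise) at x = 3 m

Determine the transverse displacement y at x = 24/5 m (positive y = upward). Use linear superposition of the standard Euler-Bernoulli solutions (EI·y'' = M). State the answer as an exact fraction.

y(24/5) = -406477/585937500 m

Load 1 — point force P=7 kN at a=2 m (b=L-a=4):
  y_1 = -Pa(L-x)(2Lx-a²-x²)/(6LEI)  [x>a] = -7·2·(6-(24/5))·(2·6·(24/5)-2²-(24/5)²)/(6·6·200000) = -1337/18750000 m
Load 2 — uniform load w=18 kN/m over full span:
  y_2 = -wx(L³-2Lx²+x³)/(24EI) = -18·(24/5)·(6³-2·6·(24/5)²+(24/5)³)/(24·200000) = -7047/7812500 m
Load 3 — triangular load w₀=-11 kN/m (0→w₀ over full span):
  y_3 = -w₀x(7L⁴-10L²x²+3x⁴)/(360LEI) = -(-11)·(24/5)·(7·6⁴-10·6²·(24/5)²+3·(24/5)⁴)/(360·6·200000) = 113157/390625000 m
Load 4 — applied couple M₀=-8 kN·m at a=3 m (b=L-a=3):
  y_4 = (M₀x³/(6L)-M₀(x-a)²/2+C₁x)/EI  [x>a] with C₁=M₀(3b²-L²)/(6L)=2 = ((-8)·(24/5)³/(6·6)-(-8)·((24/5)-3)²/2+2·(24/5))/200000 = -63/6250000 m
Superposition: y = Σ y_i = -406477/585937500 m ≈ -0.000694 m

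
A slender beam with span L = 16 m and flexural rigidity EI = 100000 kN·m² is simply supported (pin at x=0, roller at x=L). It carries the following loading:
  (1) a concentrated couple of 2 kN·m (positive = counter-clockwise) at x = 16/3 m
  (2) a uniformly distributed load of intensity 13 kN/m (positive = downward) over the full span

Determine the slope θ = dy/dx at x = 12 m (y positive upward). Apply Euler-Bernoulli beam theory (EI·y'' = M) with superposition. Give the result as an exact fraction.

Load 1 — applied couple M₀=2 kN·m at a=16/3 m (b=L-a=32/3):
  θ_1 = (M₀x²/(2L)-M₀(x-a)+C₁)/EI  [x>a] with C₁=M₀(3b²-L²)/(6L)=16/9 = (2·12²/(2·16)-2·(12-(16/3))+(16/9))/100000 = -23/900000 rad
Load 2 — uniform load w=13 kN/m over full span:
  θ_2 = -w(L³-6Lx²+4x³)/(24EI) = -13·(16³-6·16·12²+4·12³)/(24·100000) = 143/9375 rad
Superposition: θ = Σ θ_i = 2741/180000 rad ≈ 0.015228 rad

θ(12) = 2741/180000 rad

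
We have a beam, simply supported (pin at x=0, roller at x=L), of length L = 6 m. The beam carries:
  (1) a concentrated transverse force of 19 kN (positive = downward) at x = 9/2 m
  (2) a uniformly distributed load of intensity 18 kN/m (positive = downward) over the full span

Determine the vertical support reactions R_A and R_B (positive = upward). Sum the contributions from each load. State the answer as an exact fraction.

R_A = 235/4 kN, R_B = 273/4 kN

Load 1 — point force P=19 kN at a=9/2 m (b=L-a=3/2):
  R_A = Pb/L = 19·(3/2)/6 = 19/4 kN
  R_B = Pa/L = 19·(9/2)/6 = 57/4 kN
Load 2 — uniform load w=18 kN/m over full span:
  R_A = wL/2 = 18·6/2 = 54 kN
  R_B = wL/2 = 18·6/2 = 54 kN
Superposition: R_A = 235/4 kN, R_B = 273/4 kN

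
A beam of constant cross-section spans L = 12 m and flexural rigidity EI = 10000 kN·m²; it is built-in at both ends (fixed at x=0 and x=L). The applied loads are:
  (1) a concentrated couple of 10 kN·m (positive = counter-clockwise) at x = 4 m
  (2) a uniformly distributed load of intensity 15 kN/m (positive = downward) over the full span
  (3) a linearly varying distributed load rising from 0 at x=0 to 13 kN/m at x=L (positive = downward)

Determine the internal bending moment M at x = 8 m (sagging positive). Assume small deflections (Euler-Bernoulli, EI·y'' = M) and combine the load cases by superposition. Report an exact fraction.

M(8) = 4106/45 kN·m

Load 1 — applied couple M₀=10 kN·m at a=4 m (b=L-a=8):
  M_1 = R_Ax - M_A - M₀  [x>a] with R_A=10/9, M_A=0 = (10/9)·8 - 0 - 10 = -10/9 kN·m
Load 2 — uniform load w=15 kN/m over full span:
  M_2 = wLx/2 - wL²/12 - wx²/2 = 15·12·8/2 - 15·12²/12 - 15·8²/2 = 60 kN·m
Load 3 — triangular load w₀=13 kN/m (0→w₀ over full span):
  M_3 = 3w₀Lx/20 - w₀L²/30 - w₀x³/(6L) = 3·13·12·8/20 - 13·12²/30 - 13·8³/(6·12) = 1456/45 kN·m
Superposition: M = Σ M_i = 4106/45 kN·m ≈ 91.244444 kN·m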